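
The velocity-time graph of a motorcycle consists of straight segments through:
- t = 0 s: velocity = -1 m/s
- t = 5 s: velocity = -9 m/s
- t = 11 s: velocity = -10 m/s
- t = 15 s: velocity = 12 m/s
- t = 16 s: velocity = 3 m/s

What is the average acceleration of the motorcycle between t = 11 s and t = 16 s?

Average acceleration = Δv/Δt = (3 − -10)/(16 − 11) = 2.6 m/s².

2.6 m/s²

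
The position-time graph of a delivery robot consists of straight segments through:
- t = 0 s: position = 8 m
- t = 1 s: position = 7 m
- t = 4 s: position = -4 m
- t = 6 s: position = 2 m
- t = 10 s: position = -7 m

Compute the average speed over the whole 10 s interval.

Average speed = (total path length)/(elapsed time); on a piecewise-linear x-t graph the path length is Σ|Δx|.
0–1 s: |Δx| = |7 − 8| = 1 m
1–4 s: |Δx| = |-4 − 7| = 11 m
4–6 s: |Δx| = |2 − -4| = 6 m
6–10 s: |Δx| = |-7 − 2| = 9 m
Total path = 27 m; average speed = 27/10 = 2.7 m/s.

2.7 m/s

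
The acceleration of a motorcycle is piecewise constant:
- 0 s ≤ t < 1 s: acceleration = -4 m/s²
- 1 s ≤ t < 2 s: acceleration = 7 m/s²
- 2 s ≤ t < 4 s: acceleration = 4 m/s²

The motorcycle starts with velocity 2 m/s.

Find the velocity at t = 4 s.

13 m/s

Δv equals the area under the a-t graph; then v = v₀ + Δv.
0–1 s: -4 × 1 = -4 m/s
1–2 s: 7 × 1 = 7 m/s
2–4 s: 4 × 2 = 8 m/s
Δv = 11 m/s, so v(4) = 2 + (11) = 13 m/s.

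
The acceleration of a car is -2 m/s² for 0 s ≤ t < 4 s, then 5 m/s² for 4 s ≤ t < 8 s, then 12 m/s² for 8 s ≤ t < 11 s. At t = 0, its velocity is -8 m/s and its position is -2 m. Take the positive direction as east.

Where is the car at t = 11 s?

-8 m

On each constant-a segment, Δv = aΔt and Δx = v₀Δt + ½aΔt²; chain segment to segment.
0–4 s: v starts -8 m/s; Δx = -8·4 + ½·-2·4² = -48 m; v ends -16 m/s.
4–8 s: v starts -16 m/s; Δx = -16·4 + ½·5·4² = -24 m; v ends 4 m/s.
8–11 s: v starts 4 m/s; Δx = 4·3 + ½·12·3² = 66 m; v ends 40 m/s.
x(11) = -2 + Σ Δx = -8 m.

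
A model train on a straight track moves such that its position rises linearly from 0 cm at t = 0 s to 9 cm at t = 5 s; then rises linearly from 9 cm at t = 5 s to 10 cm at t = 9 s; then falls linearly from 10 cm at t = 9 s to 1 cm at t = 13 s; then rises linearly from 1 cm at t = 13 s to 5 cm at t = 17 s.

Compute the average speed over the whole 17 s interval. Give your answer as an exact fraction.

Average speed = (total path length)/(elapsed time); on a piecewise-linear x-t graph the path length is Σ|Δx|.
0–5 s: |Δx| = |9 − 0| = 9 cm
5–9 s: |Δx| = |10 − 9| = 1 cm
9–13 s: |Δx| = |1 − 10| = 9 cm
13–17 s: |Δx| = |5 − 1| = 4 cm
Total path = 23 cm; average speed = 23/17 = 23/17 cm/s.

23/17 cm/s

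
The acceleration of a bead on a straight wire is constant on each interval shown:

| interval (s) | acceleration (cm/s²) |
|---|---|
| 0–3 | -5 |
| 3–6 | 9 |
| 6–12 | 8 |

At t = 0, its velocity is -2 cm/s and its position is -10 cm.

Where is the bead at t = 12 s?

On each constant-a segment, Δv = aΔt and Δx = v₀Δt + ½aΔt²; chain segment to segment.
0–3 s: v starts -2 cm/s; Δx = -2·3 + ½·-5·3² = -28.5 cm; v ends -17 cm/s.
3–6 s: v starts -17 cm/s; Δx = -17·3 + ½·9·3² = -10.5 cm; v ends 10 cm/s.
6–12 s: v starts 10 cm/s; Δx = 10·6 + ½·8·6² = 204 cm; v ends 58 cm/s.
x(12) = -10 + Σ Δx = 155 cm.

155 cm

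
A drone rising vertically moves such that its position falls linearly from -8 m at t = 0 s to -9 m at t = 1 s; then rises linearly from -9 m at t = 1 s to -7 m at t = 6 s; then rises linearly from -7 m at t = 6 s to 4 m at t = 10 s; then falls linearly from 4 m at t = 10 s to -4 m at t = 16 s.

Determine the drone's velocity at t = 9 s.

Velocity is the slope of the x-t graph on 6–10 s: (4 − -7)/(10 − 6) = 2.75 m/s.

2.75 m/s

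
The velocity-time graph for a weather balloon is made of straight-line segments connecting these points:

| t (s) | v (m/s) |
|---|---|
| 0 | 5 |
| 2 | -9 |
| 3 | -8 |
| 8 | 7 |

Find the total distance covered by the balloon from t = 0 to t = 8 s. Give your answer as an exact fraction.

Distance (not displacement) is the total path length: add the absolute areas under v-t.
0–2 s: v = 0 at t = 5/7 s; triangle areas 25/14 + 81/14 = 53/7 m
2–3 s: |½(-9 + -8)(1)| = 8.5 m
3–8 s: v = 0 at t = 17/3 s; triangle areas 32/3 + 49/6 = 113/6 m
Total distance = 733/21 m

733/21 m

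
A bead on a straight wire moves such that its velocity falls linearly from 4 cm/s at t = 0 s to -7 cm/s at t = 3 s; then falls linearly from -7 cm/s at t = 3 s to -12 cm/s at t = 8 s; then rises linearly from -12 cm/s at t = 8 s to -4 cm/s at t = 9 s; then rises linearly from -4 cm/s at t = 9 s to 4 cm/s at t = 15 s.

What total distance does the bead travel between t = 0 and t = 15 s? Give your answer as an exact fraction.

Total distance travelled is ∫|v| dt — sum the magnitudes of each area piece.
0–3 s: v = 0 at t = 12/11 s; triangle areas 24/11 + 147/22 = 195/22 cm
3–8 s: |½(-7 + -12)(5)| = 47.5 cm
8–9 s: |½(-12 + -4)(1)| = 8 cm
9–15 s: v = 0 at t = 12 s; triangle areas 6 + 6 = 12 cm
Total distance = 840/11 cm

840/11 cm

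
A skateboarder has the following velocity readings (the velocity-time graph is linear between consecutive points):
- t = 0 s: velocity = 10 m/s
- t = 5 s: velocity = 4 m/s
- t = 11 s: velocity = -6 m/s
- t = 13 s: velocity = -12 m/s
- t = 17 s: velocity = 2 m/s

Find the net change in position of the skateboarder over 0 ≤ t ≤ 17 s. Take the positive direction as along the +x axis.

Net displacement equals the area under the velocity-time graph (areas below the axis count negative).
0–5 s: ½(10 + 4)(5) = 35 m
5–11 s: ½(4 + -6)(6) = -6 m
11–13 s: ½(-6 + -12)(2) = -18 m
13–17 s: ½(-12 + 2)(4) = -20 m
Net displacement = -9 m

-9 m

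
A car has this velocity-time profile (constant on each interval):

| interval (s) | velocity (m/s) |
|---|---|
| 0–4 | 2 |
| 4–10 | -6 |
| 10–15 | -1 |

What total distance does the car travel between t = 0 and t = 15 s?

49 m

Total distance travelled is ∫|v| dt — sum the magnitudes of each area piece.
0–4 s: |2| × 4 = 8 m
4–10 s: |-6| × 6 = 36 m
10–15 s: |-1| × 5 = 5 m
Total distance = 49 m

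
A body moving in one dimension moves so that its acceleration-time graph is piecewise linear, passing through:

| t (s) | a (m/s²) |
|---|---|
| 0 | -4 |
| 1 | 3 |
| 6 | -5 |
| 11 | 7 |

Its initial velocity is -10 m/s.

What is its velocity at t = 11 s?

Δv equals the area under the a-t graph; then v = v₀ + Δv.
0–1 s: ½(-4 + 3)(1) = -0.5 m/s
1–6 s: ½(3 + -5)(5) = -5 m/s
6–11 s: ½(-5 + 7)(5) = 5 m/s
Δv = -0.5 m/s, so v(11) = -10 + (-0.5) = -10.5 m/s.

-10.5 m/s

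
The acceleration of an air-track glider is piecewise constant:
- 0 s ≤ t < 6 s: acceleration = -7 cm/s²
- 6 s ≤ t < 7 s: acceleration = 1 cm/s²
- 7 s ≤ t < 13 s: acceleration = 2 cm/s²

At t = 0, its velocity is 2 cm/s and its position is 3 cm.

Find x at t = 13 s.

-348.5 cm

On each constant-a segment, Δv = aΔt and Δx = v₀Δt + ½aΔt²; chain segment to segment.
0–6 s: v starts 2 cm/s; Δx = 2·6 + ½·-7·6² = -114 cm; v ends -40 cm/s.
6–7 s: v starts -40 cm/s; Δx = -40·1 + ½·1·1² = -39.5 cm; v ends -39 cm/s.
7–13 s: v starts -39 cm/s; Δx = -39·6 + ½·2·6² = -198 cm; v ends -27 cm/s.
x(13) = 3 + Σ Δx = -348.5 cm.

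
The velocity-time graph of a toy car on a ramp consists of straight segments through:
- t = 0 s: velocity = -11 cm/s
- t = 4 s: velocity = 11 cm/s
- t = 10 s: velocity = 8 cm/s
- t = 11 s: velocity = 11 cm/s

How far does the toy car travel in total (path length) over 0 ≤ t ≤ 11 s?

Distance (not displacement) is the total path length: add the absolute areas under v-t.
0–4 s: v = 0 at t = 2 s; triangle areas 11 + 11 = 22 cm
4–10 s: |½(11 + 8)(6)| = 57 cm
10–11 s: |½(8 + 11)(1)| = 9.5 cm
Total distance = 88.5 cm

88.5 cm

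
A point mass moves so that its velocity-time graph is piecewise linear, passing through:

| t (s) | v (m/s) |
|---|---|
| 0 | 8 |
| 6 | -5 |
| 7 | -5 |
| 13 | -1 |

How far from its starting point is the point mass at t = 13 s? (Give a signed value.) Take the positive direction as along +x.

-14 m

Displacement is the signed area under the v-t curve.
0–6 s: ½(8 + -5)(6) = 9 m
6–7 s: -5 × 1 = -5 m
7–13 s: ½(-5 + -1)(6) = -18 m
Net displacement = -14 m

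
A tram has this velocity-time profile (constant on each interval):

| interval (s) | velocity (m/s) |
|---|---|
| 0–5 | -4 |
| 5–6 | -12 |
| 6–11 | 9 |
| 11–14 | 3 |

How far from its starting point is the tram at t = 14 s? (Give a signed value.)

22 m

Net displacement equals the area under the velocity-time graph (areas below the axis count negative).
0–5 s: -4 × 5 = -20 m
5–6 s: -12 × 1 = -12 m
6–11 s: 9 × 5 = 45 m
11–14 s: 3 × 3 = 9 m
Net displacement = 22 m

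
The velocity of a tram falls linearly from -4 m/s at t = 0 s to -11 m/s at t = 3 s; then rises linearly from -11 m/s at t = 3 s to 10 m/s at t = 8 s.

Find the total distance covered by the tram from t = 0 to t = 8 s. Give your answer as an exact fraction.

1025/21 m

Distance (not displacement) is the total path length: add the absolute areas under v-t.
0–3 s: |½(-4 + -11)(3)| = 22.5 m
3–8 s: v = 0 at t = 118/21 s; triangle areas 605/42 + 250/21 = 1105/42 m
Total distance = 1025/21 m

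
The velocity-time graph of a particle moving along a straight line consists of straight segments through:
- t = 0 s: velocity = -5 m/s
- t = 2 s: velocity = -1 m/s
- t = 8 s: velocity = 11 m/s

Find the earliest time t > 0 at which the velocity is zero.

v changes sign on 2–8 s (from -1 to 11); the graph is linear there, so v = 0 at t = 2 + (1)·(8 − 2)/(11 − -1) = 2.5 s.

t = 2.5 s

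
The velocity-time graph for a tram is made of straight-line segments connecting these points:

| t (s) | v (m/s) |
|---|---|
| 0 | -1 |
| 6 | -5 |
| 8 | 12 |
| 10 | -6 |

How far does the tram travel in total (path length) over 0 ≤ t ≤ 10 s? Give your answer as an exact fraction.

Distance (not displacement) is the total path length: add the absolute areas under v-t.
0–6 s: |½(-1 + -5)(6)| = 18 m
6–8 s: v = 0 at t = 112/17 s; triangle areas 25/17 + 144/17 = 169/17 m
8–10 s: v = 0 at t = 28/3 s; triangle areas 8 + 2 = 10 m
Total distance = 645/17 m

645/17 m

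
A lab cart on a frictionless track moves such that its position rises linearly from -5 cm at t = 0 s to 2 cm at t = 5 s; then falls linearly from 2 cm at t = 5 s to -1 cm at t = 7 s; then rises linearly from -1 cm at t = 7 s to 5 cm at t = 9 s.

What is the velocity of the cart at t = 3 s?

1.4 cm/s

Velocity is the slope of the x-t graph on 0–5 s: (2 − -5)/(5 − 0) = 1.4 cm/s.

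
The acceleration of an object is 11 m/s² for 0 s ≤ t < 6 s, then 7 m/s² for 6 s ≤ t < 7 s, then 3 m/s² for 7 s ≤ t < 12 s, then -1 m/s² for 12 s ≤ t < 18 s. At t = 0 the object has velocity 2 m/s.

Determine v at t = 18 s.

Δv equals the area under the a-t graph; then v = v₀ + Δv.
0–6 s: 11 × 6 = 66 m/s
6–7 s: 7 × 1 = 7 m/s
7–12 s: 3 × 5 = 15 m/s
12–18 s: -1 × 6 = -6 m/s
Δv = 82 m/s, so v(18) = 2 + (82) = 84 m/s.

84 m/s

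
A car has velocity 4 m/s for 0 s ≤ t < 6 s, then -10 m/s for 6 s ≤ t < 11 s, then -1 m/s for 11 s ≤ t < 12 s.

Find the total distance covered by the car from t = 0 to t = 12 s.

75 m

Distance (not displacement) is the total path length: add the absolute areas under v-t.
0–6 s: |4| × 6 = 24 m
6–11 s: |-10| × 5 = 50 m
11–12 s: |-1| × 1 = 1 m
Total distance = 75 m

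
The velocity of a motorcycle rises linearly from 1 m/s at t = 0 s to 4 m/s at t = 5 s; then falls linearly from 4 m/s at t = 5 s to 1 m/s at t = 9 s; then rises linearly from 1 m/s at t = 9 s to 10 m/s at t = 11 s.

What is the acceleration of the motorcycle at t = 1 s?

Acceleration is the slope of the v-t graph on 0–5 s: (4 − 1)/(5 − 0) = 0.6 m/s².

0.6 m/s²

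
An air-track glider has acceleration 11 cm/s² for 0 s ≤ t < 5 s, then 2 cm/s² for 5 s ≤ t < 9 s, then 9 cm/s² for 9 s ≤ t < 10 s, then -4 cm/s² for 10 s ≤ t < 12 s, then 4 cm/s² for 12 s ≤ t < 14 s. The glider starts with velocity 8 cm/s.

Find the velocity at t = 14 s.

80 cm/s

Δv equals the area under the a-t graph; then v = v₀ + Δv.
0–5 s: 11 × 5 = 55 cm/s
5–9 s: 2 × 4 = 8 cm/s
9–10 s: 9 × 1 = 9 cm/s
10–12 s: -4 × 2 = -8 cm/s
12–14 s: 4 × 2 = 8 cm/s
Δv = 72 cm/s, so v(14) = 8 + (72) = 80 cm/s.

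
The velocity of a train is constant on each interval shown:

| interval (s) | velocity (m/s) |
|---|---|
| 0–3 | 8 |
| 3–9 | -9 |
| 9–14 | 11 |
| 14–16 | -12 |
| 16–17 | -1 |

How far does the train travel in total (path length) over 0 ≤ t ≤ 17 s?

158 m

Total distance travelled is ∫|v| dt — sum the magnitudes of each area piece.
0–3 s: |8| × 3 = 24 m
3–9 s: |-9| × 6 = 54 m
9–14 s: |11| × 5 = 55 m
14–16 s: |-12| × 2 = 24 m
16–17 s: |-1| × 1 = 1 m
Total distance = 158 m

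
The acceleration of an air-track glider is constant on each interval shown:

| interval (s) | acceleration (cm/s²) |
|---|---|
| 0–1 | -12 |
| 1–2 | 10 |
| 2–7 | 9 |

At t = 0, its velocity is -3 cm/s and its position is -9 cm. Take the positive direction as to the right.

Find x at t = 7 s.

59.5 cm

On each constant-a segment, Δv = aΔt and Δx = v₀Δt + ½aΔt²; chain segment to segment.
0–1 s: v starts -3 cm/s; Δx = -3·1 + ½·-12·1² = -9 cm; v ends -15 cm/s.
1–2 s: v starts -15 cm/s; Δx = -15·1 + ½·10·1² = -10 cm; v ends -5 cm/s.
2–7 s: v starts -5 cm/s; Δx = -5·5 + ½·9·5² = 87.5 cm; v ends 40 cm/s.
x(7) = -9 + Σ Δx = 59.5 cm.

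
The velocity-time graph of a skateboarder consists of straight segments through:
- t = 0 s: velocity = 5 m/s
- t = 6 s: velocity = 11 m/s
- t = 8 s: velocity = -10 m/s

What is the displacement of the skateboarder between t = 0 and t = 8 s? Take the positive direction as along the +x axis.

49 m

Displacement is the signed area under the v-t curve.
0–6 s: ½(5 + 11)(6) = 48 m
6–8 s: ½(11 + -10)(2) = 1 m
Net displacement = 49 m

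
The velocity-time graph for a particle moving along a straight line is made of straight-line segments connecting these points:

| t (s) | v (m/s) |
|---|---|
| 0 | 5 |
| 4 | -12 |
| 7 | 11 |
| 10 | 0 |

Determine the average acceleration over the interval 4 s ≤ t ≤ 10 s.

Average acceleration = Δv/Δt = (0 − -12)/(10 − 4) = 2 m/s².

2 m/s²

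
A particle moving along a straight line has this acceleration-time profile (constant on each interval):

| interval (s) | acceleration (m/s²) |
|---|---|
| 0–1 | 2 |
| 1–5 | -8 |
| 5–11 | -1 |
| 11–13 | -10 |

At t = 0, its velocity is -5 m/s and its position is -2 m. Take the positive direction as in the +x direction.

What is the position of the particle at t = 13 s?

-412 m

On each constant-a segment, Δv = aΔt and Δx = v₀Δt + ½aΔt²; chain segment to segment.
0–1 s: v starts -5 m/s; Δx = -5·1 + ½·2·1² = -4 m; v ends -3 m/s.
1–5 s: v starts -3 m/s; Δx = -3·4 + ½·-8·4² = -76 m; v ends -35 m/s.
5–11 s: v starts -35 m/s; Δx = -35·6 + ½·-1·6² = -228 m; v ends -41 m/s.
11–13 s: v starts -41 m/s; Δx = -41·2 + ½·-10·2² = -102 m; v ends -61 m/s.
x(13) = -2 + Σ Δx = -412 m.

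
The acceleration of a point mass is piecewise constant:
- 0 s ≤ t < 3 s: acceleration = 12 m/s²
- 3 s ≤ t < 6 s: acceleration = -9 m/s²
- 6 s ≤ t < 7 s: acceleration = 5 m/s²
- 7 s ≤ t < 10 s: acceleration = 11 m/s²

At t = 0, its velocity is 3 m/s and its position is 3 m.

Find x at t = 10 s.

On each constant-a segment, Δv = aΔt and Δx = v₀Δt + ½aΔt²; chain segment to segment.
0–3 s: v starts 3 m/s; Δx = 3·3 + ½·12·3² = 63 m; v ends 39 m/s.
3–6 s: v starts 39 m/s; Δx = 39·3 + ½·-9·3² = 76.5 m; v ends 12 m/s.
6–7 s: v starts 12 m/s; Δx = 12·1 + ½·5·1² = 14.5 m; v ends 17 m/s.
7–10 s: v starts 17 m/s; Δx = 17·3 + ½·11·3² = 100.5 m; v ends 50 m/s.
x(10) = 3 + Σ Δx = 257.5 m.

257.5 m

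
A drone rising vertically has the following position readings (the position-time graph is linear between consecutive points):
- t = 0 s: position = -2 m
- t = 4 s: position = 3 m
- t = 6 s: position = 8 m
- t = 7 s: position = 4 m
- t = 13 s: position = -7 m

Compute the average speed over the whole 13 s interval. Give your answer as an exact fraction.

Average speed = (total path length)/(elapsed time); on a piecewise-linear x-t graph the path length is Σ|Δx|.
0–4 s: |Δx| = |3 − -2| = 5 m
4–6 s: |Δx| = |8 − 3| = 5 m
6–7 s: |Δx| = |4 − 8| = 4 m
7–13 s: |Δx| = |-7 − 4| = 11 m
Total path = 25 m; average speed = 25/13 = 25/13 m/s.

25/13 m/s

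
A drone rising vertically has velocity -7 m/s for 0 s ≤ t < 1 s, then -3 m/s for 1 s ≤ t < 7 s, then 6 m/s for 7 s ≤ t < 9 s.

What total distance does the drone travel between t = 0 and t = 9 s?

37 m

Distance (not displacement) is the total path length: add the absolute areas under v-t.
0–1 s: |-7| × 1 = 7 m
1–7 s: |-3| × 6 = 18 m
7–9 s: |6| × 2 = 12 m
Total distance = 37 m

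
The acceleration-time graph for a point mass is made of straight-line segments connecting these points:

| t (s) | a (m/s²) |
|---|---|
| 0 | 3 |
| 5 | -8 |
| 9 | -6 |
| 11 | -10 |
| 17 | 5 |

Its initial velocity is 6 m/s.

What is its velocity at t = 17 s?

-65.5 m/s

Δv equals the area under the a-t graph; then v = v₀ + Δv.
0–5 s: ½(3 + -8)(5) = -12.5 m/s
5–9 s: ½(-8 + -6)(4) = -28 m/s
9–11 s: ½(-6 + -10)(2) = -16 m/s
11–17 s: ½(-10 + 5)(6) = -15 m/s
Δv = -71.5 m/s, so v(17) = 6 + (-71.5) = -65.5 m/s.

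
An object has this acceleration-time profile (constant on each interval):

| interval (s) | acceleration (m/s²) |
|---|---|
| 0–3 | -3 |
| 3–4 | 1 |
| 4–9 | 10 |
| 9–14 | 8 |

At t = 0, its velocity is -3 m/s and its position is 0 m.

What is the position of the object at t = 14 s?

On each constant-a segment, Δv = aΔt and Δx = v₀Δt + ½aΔt²; chain segment to segment.
0–3 s: v starts -3 m/s; Δx = -3·3 + ½·-3·3² = -22.5 m; v ends -12 m/s.
3–4 s: v starts -12 m/s; Δx = -12·1 + ½·1·1² = -11.5 m; v ends -11 m/s.
4–9 s: v starts -11 m/s; Δx = -11·5 + ½·10·5² = 70 m; v ends 39 m/s.
9–14 s: v starts 39 m/s; Δx = 39·5 + ½·8·5² = 295 m; v ends 79 m/s.
x(14) = 0 + Σ Δx = 331 m.

331 m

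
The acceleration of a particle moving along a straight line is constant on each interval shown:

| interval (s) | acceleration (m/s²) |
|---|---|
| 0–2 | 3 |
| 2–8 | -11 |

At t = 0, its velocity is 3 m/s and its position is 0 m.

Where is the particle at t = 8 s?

-132 m

On each constant-a segment, Δv = aΔt and Δx = v₀Δt + ½aΔt²; chain segment to segment.
0–2 s: v starts 3 m/s; Δx = 3·2 + ½·3·2² = 12 m; v ends 9 m/s.
2–8 s: v starts 9 m/s; Δx = 9·6 + ½·-11·6² = -144 m; v ends -57 m/s.
x(8) = 0 + Σ Δx = -132 m.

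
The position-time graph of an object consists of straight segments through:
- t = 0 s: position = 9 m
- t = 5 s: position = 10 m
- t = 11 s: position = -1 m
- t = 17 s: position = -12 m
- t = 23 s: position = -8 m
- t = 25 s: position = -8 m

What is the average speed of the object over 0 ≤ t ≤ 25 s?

1.08 m/s

Average speed = (total path length)/(elapsed time); on a piecewise-linear x-t graph the path length is Σ|Δx|.
0–5 s: |Δx| = |10 − 9| = 1 m
5–11 s: |Δx| = |-1 − 10| = 11 m
11–17 s: |Δx| = |-12 − -1| = 11 m
17–23 s: |Δx| = |-8 − -12| = 4 m
23–25 s: |Δx| = |-8 − -8| = 0 m
Total path = 27 m; average speed = 27/25 = 1.08 m/s.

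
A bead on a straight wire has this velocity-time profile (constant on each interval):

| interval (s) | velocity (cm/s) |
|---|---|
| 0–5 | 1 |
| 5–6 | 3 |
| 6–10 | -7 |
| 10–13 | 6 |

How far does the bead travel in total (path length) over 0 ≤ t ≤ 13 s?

54 cm

Distance (not displacement) is the total path length: add the absolute areas under v-t.
0–5 s: |1| × 5 = 5 cm
5–6 s: |3| × 1 = 3 cm
6–10 s: |-7| × 4 = 28 cm
10–13 s: |6| × 3 = 18 cm
Total distance = 54 cm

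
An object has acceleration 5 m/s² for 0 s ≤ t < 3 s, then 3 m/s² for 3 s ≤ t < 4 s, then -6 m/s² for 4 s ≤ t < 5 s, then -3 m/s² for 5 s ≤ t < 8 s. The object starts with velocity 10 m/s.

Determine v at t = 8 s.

13 m/s

Δv equals the area under the a-t graph; then v = v₀ + Δv.
0–3 s: 5 × 3 = 15 m/s
3–4 s: 3 × 1 = 3 m/s
4–5 s: -6 × 1 = -6 m/s
5–8 s: -3 × 3 = -9 m/s
Δv = 3 m/s, so v(8) = 10 + (3) = 13 m/s.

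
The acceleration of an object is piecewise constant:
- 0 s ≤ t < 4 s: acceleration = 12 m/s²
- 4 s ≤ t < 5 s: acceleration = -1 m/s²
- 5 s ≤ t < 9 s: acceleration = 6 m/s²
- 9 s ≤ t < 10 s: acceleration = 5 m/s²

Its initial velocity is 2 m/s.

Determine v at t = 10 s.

Δv equals the area under the a-t graph; then v = v₀ + Δv.
0–4 s: 12 × 4 = 48 m/s
4–5 s: -1 × 1 = -1 m/s
5–9 s: 6 × 4 = 24 m/s
9–10 s: 5 × 1 = 5 m/s
Δv = 76 m/s, so v(10) = 2 + (76) = 78 m/s.

78 m/s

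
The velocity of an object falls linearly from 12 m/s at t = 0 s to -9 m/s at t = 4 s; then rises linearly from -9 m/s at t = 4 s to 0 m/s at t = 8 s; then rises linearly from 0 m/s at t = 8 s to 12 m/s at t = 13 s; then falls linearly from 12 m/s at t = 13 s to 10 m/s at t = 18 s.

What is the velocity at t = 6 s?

-4.5 m/s

On 4–8 s the graph is linear from -9 to 0 m/s: v(6) = -9 + (0 − -9)·(6 − 4)/(8 − 4) = -4.5 m/s.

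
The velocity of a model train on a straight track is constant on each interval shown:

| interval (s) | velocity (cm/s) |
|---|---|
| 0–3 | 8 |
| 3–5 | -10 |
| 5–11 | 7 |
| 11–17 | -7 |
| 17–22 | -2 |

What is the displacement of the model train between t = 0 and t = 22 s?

-6 cm

Net displacement equals the area under the velocity-time graph (areas below the axis count negative).
0–3 s: 8 × 3 = 24 cm
3–5 s: -10 × 2 = -20 cm
5–11 s: 7 × 6 = 42 cm
11–17 s: -7 × 6 = -42 cm
17–22 s: -2 × 5 = -10 cm
Net displacement = -6 cm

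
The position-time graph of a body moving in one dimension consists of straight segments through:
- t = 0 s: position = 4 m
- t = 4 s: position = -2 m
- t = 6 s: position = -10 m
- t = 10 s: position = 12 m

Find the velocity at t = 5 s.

-4 m/s

Velocity is the slope of the x-t graph on 4–6 s: (-10 − -2)/(6 − 4) = -4 m/s.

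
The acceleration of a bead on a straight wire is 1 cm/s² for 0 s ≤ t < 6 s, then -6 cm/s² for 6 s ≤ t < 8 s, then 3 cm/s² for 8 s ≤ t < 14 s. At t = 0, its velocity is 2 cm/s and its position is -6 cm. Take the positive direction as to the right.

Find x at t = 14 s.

On each constant-a segment, Δv = aΔt and Δx = v₀Δt + ½aΔt²; chain segment to segment.
0–6 s: v starts 2 cm/s; Δx = 2·6 + ½·1·6² = 30 cm; v ends 8 cm/s.
6–8 s: v starts 8 cm/s; Δx = 8·2 + ½·-6·2² = 4 cm; v ends -4 cm/s.
8–14 s: v starts -4 cm/s; Δx = -4·6 + ½·3·6² = 30 cm; v ends 14 cm/s.
x(14) = -6 + Σ Δx = 58 cm.

58 cm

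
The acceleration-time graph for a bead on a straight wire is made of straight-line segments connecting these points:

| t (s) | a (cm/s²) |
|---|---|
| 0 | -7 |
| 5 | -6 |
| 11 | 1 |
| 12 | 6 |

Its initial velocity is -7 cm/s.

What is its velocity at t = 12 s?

-51 cm/s

Δv equals the area under the a-t graph; then v = v₀ + Δv.
0–5 s: ½(-7 + -6)(5) = -32.5 cm/s
5–11 s: ½(-6 + 1)(6) = -15 cm/s
11–12 s: ½(1 + 6)(1) = 3.5 cm/s
Δv = -44 cm/s, so v(12) = -7 + (-44) = -51 cm/s.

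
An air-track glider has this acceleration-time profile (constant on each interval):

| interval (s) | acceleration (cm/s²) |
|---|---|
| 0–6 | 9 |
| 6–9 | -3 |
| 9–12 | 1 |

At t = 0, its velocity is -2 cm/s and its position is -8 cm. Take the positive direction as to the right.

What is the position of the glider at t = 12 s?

On each constant-a segment, Δv = aΔt and Δx = v₀Δt + ½aΔt²; chain segment to segment.
0–6 s: v starts -2 cm/s; Δx = -2·6 + ½·9·6² = 150 cm; v ends 52 cm/s.
6–9 s: v starts 52 cm/s; Δx = 52·3 + ½·-3·3² = 142.5 cm; v ends 43 cm/s.
9–12 s: v starts 43 cm/s; Δx = 43·3 + ½·1·3² = 133.5 cm; v ends 46 cm/s.
x(12) = -8 + Σ Δx = 418 cm.

418 cm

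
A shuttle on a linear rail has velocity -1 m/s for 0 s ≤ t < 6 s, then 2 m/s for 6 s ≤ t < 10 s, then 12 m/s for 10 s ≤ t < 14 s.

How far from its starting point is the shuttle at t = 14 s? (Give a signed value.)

50 m

Displacement is the signed area under the v-t curve.
0–6 s: -1 × 6 = -6 m
6–10 s: 2 × 4 = 8 m
10–14 s: 12 × 4 = 48 m
Net displacement = 50 m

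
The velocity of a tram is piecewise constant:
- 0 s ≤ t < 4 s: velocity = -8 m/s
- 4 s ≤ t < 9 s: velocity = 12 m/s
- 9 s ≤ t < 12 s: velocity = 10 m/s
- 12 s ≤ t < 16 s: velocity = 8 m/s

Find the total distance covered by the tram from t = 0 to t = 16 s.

154 m

Distance (not displacement) is the total path length: add the absolute areas under v-t.
0–4 s: |-8| × 4 = 32 m
4–9 s: |12| × 5 = 60 m
9–12 s: |10| × 3 = 30 m
12–16 s: |8| × 4 = 32 m
Total distance = 154 m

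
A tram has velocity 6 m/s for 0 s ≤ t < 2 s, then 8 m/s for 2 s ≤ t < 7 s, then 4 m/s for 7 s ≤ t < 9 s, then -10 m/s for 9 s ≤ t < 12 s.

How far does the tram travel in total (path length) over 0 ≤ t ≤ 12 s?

90 m

Total distance travelled is ∫|v| dt — sum the magnitudes of each area piece.
0–2 s: |6| × 2 = 12 m
2–7 s: |8| × 5 = 40 m
7–9 s: |4| × 2 = 8 m
9–12 s: |-10| × 3 = 30 m
Total distance = 90 m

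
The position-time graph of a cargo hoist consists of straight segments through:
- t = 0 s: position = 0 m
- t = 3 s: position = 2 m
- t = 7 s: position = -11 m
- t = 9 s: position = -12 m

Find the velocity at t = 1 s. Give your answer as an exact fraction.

Velocity is the slope of the x-t graph on 0–3 s: (2 − 0)/(3 − 0) = 2/3 m/s.

2/3 m/s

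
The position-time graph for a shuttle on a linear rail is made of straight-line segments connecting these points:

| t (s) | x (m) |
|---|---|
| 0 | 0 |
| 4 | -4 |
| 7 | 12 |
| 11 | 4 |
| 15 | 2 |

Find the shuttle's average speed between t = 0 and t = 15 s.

2 m/s

Average speed = (total path length)/(elapsed time); on a piecewise-linear x-t graph the path length is Σ|Δx|.
0–4 s: |Δx| = |-4 − 0| = 4 m
4–7 s: |Δx| = |12 − -4| = 16 m
7–11 s: |Δx| = |4 − 12| = 8 m
11–15 s: |Δx| = |2 − 4| = 2 m
Total path = 30 m; average speed = 30/15 = 2 m/s.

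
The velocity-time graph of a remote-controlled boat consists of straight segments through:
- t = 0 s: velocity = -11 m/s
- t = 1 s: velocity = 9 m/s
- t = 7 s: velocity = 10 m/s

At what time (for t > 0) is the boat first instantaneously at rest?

v changes sign on 0–1 s (from -11 to 9); the graph is linear there, so v = 0 at t = 0 + (11)·(1 − 0)/(9 − -11) = 0.55 s.

t = 0.55 s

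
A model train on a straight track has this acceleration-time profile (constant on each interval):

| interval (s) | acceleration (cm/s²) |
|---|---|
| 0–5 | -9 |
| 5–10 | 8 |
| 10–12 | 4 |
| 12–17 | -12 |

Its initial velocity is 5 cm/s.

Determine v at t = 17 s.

Δv equals the area under the a-t graph; then v = v₀ + Δv.
0–5 s: -9 × 5 = -45 cm/s
5–10 s: 8 × 5 = 40 cm/s
10–12 s: 4 × 2 = 8 cm/s
12–17 s: -12 × 5 = -60 cm/s
Δv = -57 cm/s, so v(17) = 5 + (-57) = -52 cm/s.

-52 cm/s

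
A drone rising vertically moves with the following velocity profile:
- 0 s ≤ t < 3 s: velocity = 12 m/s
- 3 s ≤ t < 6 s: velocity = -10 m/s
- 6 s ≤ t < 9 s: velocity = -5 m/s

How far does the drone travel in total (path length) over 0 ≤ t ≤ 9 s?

Distance (not displacement) is the total path length: add the absolute areas under v-t.
0–3 s: |12| × 3 = 36 m
3–6 s: |-10| × 3 = 30 m
6–9 s: |-5| × 3 = 15 m
Total distance = 81 m

81 m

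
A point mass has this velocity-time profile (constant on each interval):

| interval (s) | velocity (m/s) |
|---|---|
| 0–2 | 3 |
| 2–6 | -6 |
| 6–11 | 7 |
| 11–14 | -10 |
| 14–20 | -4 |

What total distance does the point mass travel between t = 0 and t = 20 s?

119 m

Distance (not displacement) is the total path length: add the absolute areas under v-t.
0–2 s: |3| × 2 = 6 m
2–6 s: |-6| × 4 = 24 m
6–11 s: |7| × 5 = 35 m
11–14 s: |-10| × 3 = 30 m
14–20 s: |-4| × 6 = 24 m
Total distance = 119 m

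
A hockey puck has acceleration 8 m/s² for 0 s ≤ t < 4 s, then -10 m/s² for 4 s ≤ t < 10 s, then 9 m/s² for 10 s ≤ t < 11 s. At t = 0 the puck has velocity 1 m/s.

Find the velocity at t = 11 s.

-18 m/s

Δv equals the area under the a-t graph; then v = v₀ + Δv.
0–4 s: 8 × 4 = 32 m/s
4–10 s: -10 × 6 = -60 m/s
10–11 s: 9 × 1 = 9 m/s
Δv = -19 m/s, so v(11) = 1 + (-19) = -18 m/s.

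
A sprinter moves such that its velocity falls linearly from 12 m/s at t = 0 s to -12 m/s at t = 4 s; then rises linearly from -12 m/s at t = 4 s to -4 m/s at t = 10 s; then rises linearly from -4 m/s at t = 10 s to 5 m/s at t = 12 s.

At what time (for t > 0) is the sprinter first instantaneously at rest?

t = 2 s

v changes sign on 0–4 s (from 12 to -12); the graph is linear there, so v = 0 at t = 0 + (-12)·(4 − 0)/(-12 − 12) = 2 s.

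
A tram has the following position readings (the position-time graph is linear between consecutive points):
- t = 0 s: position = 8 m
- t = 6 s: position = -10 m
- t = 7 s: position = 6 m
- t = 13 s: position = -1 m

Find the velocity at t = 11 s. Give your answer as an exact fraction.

-7/6 m/s

Velocity is the slope of the x-t graph on 7–13 s: (-1 − 6)/(13 − 7) = -7/6 m/s.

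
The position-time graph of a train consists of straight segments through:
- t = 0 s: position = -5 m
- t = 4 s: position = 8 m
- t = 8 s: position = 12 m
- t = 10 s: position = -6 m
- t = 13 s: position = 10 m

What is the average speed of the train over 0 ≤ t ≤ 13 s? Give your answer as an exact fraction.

51/13 m/s

Average speed = (total path length)/(elapsed time); on a piecewise-linear x-t graph the path length is Σ|Δx|.
0–4 s: |Δx| = |8 − -5| = 13 m
4–8 s: |Δx| = |12 − 8| = 4 m
8–10 s: |Δx| = |-6 − 12| = 18 m
10–13 s: |Δx| = |10 − -6| = 16 m
Total path = 51 m; average speed = 51/13 = 51/13 m/s.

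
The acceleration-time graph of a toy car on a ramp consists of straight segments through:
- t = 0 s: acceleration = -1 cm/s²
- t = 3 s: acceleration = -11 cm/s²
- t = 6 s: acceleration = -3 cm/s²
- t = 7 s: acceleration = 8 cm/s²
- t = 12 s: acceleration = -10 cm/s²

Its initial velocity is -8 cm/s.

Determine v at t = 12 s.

Δv equals the area under the a-t graph; then v = v₀ + Δv.
0–3 s: ½(-1 + -11)(3) = -18 cm/s
3–6 s: ½(-11 + -3)(3) = -21 cm/s
6–7 s: ½(-3 + 8)(1) = 2.5 cm/s
7–12 s: ½(8 + -10)(5) = -5 cm/s
Δv = -41.5 cm/s, so v(12) = -8 + (-41.5) = -49.5 cm/s.

-49.5 cm/s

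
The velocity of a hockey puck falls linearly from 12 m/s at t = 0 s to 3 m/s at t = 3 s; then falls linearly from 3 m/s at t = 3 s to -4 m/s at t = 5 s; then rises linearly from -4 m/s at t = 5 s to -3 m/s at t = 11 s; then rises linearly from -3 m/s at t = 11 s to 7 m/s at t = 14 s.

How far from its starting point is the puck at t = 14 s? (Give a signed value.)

Displacement is the signed area under the v-t curve.
0–3 s: ½(12 + 3)(3) = 22.5 m
3–5 s: ½(3 + -4)(2) = -1 m
5–11 s: ½(-4 + -3)(6) = -21 m
11–14 s: ½(-3 + 7)(3) = 6 m
Net displacement = 6.5 m

6.5 m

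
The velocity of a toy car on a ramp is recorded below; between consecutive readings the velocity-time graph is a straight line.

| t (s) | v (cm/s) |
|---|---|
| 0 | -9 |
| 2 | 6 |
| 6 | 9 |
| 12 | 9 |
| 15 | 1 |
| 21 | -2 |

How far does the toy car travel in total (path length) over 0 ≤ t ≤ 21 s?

Total distance travelled is ∫|v| dt — sum the magnitudes of each area piece.
0–2 s: v = 0 at t = 1.2 s; triangle areas 5.4 + 2.4 = 7.8 cm
2–6 s: |½(6 + 9)(4)| = 30 cm
6–12 s: |9| × 6 = 54 cm
12–15 s: |½(9 + 1)(3)| = 15 cm
15–21 s: v = 0 at t = 17 s; triangle areas 1 + 4 = 5 cm
Total distance = 111.8 cm

111.8 cm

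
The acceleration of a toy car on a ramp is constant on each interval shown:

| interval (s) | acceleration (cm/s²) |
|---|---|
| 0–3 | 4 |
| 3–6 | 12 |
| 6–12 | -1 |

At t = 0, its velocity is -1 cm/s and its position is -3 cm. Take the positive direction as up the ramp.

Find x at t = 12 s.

363 cm

On each constant-a segment, Δv = aΔt and Δx = v₀Δt + ½aΔt²; chain segment to segment.
0–3 s: v starts -1 cm/s; Δx = -1·3 + ½·4·3² = 15 cm; v ends 11 cm/s.
3–6 s: v starts 11 cm/s; Δx = 11·3 + ½·12·3² = 87 cm; v ends 47 cm/s.
6–12 s: v starts 47 cm/s; Δx = 47·6 + ½·-1·6² = 264 cm; v ends 41 cm/s.
x(12) = -3 + Σ Δx = 363 cm.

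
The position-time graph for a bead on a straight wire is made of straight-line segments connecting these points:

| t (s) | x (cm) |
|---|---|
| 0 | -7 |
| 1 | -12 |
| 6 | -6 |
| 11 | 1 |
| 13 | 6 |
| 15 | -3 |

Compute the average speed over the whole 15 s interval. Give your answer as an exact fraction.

32/15 cm/s

Average speed = (total path length)/(elapsed time); on a piecewise-linear x-t graph the path length is Σ|Δx|.
0–1 s: |Δx| = |-12 − -7| = 5 cm
1–6 s: |Δx| = |-6 − -12| = 6 cm
6–11 s: |Δx| = |1 − -6| = 7 cm
11–13 s: |Δx| = |6 − 1| = 5 cm
13–15 s: |Δx| = |-3 − 6| = 9 cm
Total path = 32 cm; average speed = 32/15 = 32/15 cm/s.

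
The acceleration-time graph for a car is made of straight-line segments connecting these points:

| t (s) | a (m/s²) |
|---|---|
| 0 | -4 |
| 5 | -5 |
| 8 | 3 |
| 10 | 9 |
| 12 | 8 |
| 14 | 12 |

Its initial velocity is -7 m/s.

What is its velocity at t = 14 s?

16.5 m/s

Δv equals the area under the a-t graph; then v = v₀ + Δv.
0–5 s: ½(-4 + -5)(5) = -22.5 m/s
5–8 s: ½(-5 + 3)(3) = -3 m/s
8–10 s: ½(3 + 9)(2) = 12 m/s
10–12 s: ½(9 + 8)(2) = 17 m/s
12–14 s: ½(8 + 12)(2) = 20 m/s
Δv = 23.5 m/s, so v(14) = -7 + (23.5) = 16.5 m/s.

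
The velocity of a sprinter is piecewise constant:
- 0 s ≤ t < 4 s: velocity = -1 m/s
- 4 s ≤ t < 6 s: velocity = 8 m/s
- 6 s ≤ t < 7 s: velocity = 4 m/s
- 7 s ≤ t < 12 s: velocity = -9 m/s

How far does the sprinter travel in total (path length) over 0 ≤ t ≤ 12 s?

Total distance travelled is ∫|v| dt — sum the magnitudes of each area piece.
0–4 s: |-1| × 4 = 4 m
4–6 s: |8| × 2 = 16 m
6–7 s: |4| × 1 = 4 m
7–12 s: |-9| × 5 = 45 m
Total distance = 69 m

69 m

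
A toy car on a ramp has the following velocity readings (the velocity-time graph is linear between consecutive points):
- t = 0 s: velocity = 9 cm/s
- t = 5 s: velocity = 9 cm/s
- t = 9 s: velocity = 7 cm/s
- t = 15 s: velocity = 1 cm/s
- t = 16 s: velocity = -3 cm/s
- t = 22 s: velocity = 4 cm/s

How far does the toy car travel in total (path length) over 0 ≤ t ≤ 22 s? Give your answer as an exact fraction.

3163/28 cm

Distance (not displacement) is the total path length: add the absolute areas under v-t.
0–5 s: |9| × 5 = 45 cm
5–9 s: |½(9 + 7)(4)| = 32 cm
9–15 s: |½(7 + 1)(6)| = 24 cm
15–16 s: v = 0 at t = 15.25 s; triangle areas 0.125 + 1.125 = 1.25 cm
16–22 s: v = 0 at t = 130/7 s; triangle areas 27/7 + 48/7 = 75/7 cm
Total distance = 3163/28 cm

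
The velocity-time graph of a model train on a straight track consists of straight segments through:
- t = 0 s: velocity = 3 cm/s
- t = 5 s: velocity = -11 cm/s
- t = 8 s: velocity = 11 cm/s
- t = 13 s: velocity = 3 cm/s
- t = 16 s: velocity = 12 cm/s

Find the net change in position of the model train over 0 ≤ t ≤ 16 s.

37.5 cm

Net displacement equals the area under the velocity-time graph (areas below the axis count negative).
0–5 s: ½(3 + -11)(5) = -20 cm
5–8 s: ½(-11 + 11)(3) = 0 cm
8–13 s: ½(11 + 3)(5) = 35 cm
13–16 s: ½(3 + 12)(3) = 22.5 cm
Net displacement = 37.5 cm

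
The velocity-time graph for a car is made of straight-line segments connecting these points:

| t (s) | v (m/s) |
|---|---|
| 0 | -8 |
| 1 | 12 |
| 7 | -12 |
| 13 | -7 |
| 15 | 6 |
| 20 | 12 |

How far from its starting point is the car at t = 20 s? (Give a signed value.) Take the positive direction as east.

Displacement is the signed area under the v-t curve.
0–1 s: ½(-8 + 12)(1) = 2 m
1–7 s: ½(12 + -12)(6) = 0 m
7–13 s: ½(-12 + -7)(6) = -57 m
13–15 s: ½(-7 + 6)(2) = -1 m
15–20 s: ½(6 + 12)(5) = 45 m
Net displacement = -11 m

-11 m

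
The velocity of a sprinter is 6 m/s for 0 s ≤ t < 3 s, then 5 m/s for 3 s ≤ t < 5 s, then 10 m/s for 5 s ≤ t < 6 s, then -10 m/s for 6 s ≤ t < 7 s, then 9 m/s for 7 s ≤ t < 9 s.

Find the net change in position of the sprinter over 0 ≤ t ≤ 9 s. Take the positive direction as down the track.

46 m

Displacement is the signed area under the v-t curve.
0–3 s: 6 × 3 = 18 m
3–5 s: 5 × 2 = 10 m
5–6 s: 10 × 1 = 10 m
6–7 s: -10 × 1 = -10 m
7–9 s: 9 × 2 = 18 m
Net displacement = 46 m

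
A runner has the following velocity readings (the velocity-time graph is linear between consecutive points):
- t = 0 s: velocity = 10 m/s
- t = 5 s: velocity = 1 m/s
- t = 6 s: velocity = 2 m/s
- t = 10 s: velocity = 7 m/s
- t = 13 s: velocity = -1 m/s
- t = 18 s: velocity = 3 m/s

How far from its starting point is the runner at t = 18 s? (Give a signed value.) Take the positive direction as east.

Displacement is the signed area under the v-t curve.
0–5 s: ½(10 + 1)(5) = 27.5 m
5–6 s: ½(1 + 2)(1) = 1.5 m
6–10 s: ½(2 + 7)(4) = 18 m
10–13 s: ½(7 + -1)(3) = 9 m
13–18 s: ½(-1 + 3)(5) = 5 m
Net displacement = 61 m

61 m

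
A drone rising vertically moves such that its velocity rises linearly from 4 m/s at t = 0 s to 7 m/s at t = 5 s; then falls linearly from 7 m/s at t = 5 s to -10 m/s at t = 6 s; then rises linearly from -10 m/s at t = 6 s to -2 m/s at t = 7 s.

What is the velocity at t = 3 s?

5.8 m/s

On 0–5 s the graph is linear from 4 to 7 m/s: v(3) = 4 + (7 − 4)·(3 − 0)/(5 − 0) = 5.8 m/s.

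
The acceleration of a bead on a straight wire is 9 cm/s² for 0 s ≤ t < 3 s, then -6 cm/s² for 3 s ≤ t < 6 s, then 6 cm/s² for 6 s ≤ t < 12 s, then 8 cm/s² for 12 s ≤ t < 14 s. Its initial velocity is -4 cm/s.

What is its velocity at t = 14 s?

Δv equals the area under the a-t graph; then v = v₀ + Δv.
0–3 s: 9 × 3 = 27 cm/s
3–6 s: -6 × 3 = -18 cm/s
6–12 s: 6 × 6 = 36 cm/s
12–14 s: 8 × 2 = 16 cm/s
Δv = 61 cm/s, so v(14) = -4 + (61) = 57 cm/s.

57 cm/s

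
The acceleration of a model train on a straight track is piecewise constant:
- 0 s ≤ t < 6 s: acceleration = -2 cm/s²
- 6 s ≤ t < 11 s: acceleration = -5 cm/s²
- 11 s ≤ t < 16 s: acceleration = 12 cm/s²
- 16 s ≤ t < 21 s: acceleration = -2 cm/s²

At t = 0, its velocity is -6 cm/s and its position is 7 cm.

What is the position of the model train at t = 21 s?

On each constant-a segment, Δv = aΔt and Δx = v₀Δt + ½aΔt²; chain segment to segment.
0–6 s: v starts -6 cm/s; Δx = -6·6 + ½·-2·6² = -72 cm; v ends -18 cm/s.
6–11 s: v starts -18 cm/s; Δx = -18·5 + ½·-5·5² = -152.5 cm; v ends -43 cm/s.
11–16 s: v starts -43 cm/s; Δx = -43·5 + ½·12·5² = -65 cm; v ends 17 cm/s.
16–21 s: v starts 17 cm/s; Δx = 17·5 + ½·-2·5² = 60 cm; v ends 7 cm/s.
x(21) = 7 + Σ Δx = -222.5 cm.

-222.5 cm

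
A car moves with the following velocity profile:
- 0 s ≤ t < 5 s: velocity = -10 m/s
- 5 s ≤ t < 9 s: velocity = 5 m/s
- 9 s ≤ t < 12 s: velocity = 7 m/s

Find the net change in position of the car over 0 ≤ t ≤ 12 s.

-9 m

Net displacement equals the area under the velocity-time graph (areas below the axis count negative).
0–5 s: -10 × 5 = -50 m
5–9 s: 5 × 4 = 20 m
9–12 s: 7 × 3 = 21 m
Net displacement = -9 m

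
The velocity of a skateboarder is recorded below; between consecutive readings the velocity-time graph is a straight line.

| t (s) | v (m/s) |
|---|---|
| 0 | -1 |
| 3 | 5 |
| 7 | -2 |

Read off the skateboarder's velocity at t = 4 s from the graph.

3.25 m/s

On 3–7 s the graph is linear from 5 to -2 m/s: v(4) = 5 + (-2 − 5)·(4 − 3)/(7 − 3) = 3.25 m/s.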